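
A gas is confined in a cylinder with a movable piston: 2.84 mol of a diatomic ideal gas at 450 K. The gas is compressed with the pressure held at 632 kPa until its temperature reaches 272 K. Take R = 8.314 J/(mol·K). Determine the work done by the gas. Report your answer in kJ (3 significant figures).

Isobaric: W = P ΔV = nR ΔT.
W = (2.84)(8.314)(272 − 450) = -4203 J.

W ≈ -4.20 kJ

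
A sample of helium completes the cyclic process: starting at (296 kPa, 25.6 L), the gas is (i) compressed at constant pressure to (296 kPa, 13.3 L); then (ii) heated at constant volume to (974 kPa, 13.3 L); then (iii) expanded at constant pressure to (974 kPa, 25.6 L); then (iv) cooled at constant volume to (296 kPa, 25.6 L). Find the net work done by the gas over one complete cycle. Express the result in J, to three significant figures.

Constant-volume legs do no work.
W(i) = (296)(13.3 − 25.6) = -3641 J; W(iii) = (974)(25.6 − 13.3) = 11980 J.
W_net = -3641 + 11980 = 8339 J (the clockwise enclosed area).

W_net ≈ 8340 J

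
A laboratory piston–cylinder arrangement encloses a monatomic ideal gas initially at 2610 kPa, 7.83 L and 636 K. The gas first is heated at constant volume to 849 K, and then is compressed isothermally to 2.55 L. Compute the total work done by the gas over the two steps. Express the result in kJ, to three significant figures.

W_total ≈ -30.6 kJ

Step 1 (isochoric): W = 0 (constant volume).
After step 1: P = 3484 kPa (V unchanged).
Step 2 (isothermal): W = P₁V₁ ln(V₂/V₁) = (27281) ln(2.55/7.83) = -30605 J.
W_total = 0 − 30605 = -30605 J.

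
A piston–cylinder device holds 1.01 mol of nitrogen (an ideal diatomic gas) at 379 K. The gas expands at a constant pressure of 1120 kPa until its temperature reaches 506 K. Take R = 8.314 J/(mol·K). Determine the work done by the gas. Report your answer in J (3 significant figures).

W ≈ 1070 J

Isobaric: W = P ΔV = nR ΔT.
W = (1.01)(8.314)(506 − 379) = 1066 J.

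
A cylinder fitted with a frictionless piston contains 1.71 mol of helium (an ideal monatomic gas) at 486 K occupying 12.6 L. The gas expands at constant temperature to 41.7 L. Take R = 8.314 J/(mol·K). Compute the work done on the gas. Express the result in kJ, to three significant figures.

Isothermal: W = nRT ln(V₂/V₁).
W = (1.71)(8.314)(486) × ln(41.7/12.6)
  = 6909 × 1.197
W_by_gas = 8269 J; work on gas = −W_by = -8269 J.

W ≈ -8.27 kJ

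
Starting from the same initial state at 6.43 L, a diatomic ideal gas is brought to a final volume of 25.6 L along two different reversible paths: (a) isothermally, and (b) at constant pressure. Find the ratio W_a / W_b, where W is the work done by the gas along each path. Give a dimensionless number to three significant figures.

W_a / W_b ≈ 0.463

Path (a) isothermal: W = P₁V₁ ln(V₂/V₁) → W_a/(P₁V₁) = 1.382.
Path (b) isobaric: W = P₁(V₂ − V₁) → W_b/(P₁V₁) = 2.981.
W_a / W_b = 1.382 / 2.981 = 0.4634.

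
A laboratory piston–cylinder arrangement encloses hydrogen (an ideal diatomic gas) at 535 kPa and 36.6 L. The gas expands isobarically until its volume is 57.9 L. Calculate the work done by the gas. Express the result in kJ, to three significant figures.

Isobaric: W = P ΔV.
W = (535 kPa)(57.9 − 36.6 L) = (535)(21.3) = 11395 J.

W ≈ 11.4 kJ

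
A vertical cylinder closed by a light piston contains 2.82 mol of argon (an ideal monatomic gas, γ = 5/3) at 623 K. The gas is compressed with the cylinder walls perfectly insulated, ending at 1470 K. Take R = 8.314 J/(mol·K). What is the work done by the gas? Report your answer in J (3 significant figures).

Adiabatic ⇒ Q = 0, so W_by = −ΔU = nCᵥ(T₁ − T₂).
Cᵥ = 3R/2 = 12.47 J/(mol·K).
W = (2.82)(12.47)(623 − 1470) = -29787 J.

W ≈ -29800 J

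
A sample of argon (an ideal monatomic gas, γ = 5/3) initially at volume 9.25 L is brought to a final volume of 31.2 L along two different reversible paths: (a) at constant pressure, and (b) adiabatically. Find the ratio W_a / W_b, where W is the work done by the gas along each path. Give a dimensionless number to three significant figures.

Path (a) isobaric: W = P₁(V₂ − V₁) → W_a/(P₁V₁) = 2.373.
Path (b) adiabatic: W = P₁V₁(1 − (V₁/V₂)^(γ−1))/(γ−1) → W_b/(P₁V₁) = 0.8331.
W_a / W_b = 2.373 / 0.8331 = 2.848.

W_a / W_b ≈ 2.85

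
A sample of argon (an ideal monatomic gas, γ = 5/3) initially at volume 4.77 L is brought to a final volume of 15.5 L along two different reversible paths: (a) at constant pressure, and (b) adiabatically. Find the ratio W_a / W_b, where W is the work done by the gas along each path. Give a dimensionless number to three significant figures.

Path (a) isobaric: W = P₁(V₂ − V₁) → W_a/(P₁V₁) = 2.249.
Path (b) adiabatic: W = P₁V₁(1 − (V₁/V₂)^(γ−1))/(γ−1) → W_b/(P₁V₁) = 0.8163.
W_a / W_b = 2.249 / 0.8163 = 2.756.

W_a / W_b ≈ 2.76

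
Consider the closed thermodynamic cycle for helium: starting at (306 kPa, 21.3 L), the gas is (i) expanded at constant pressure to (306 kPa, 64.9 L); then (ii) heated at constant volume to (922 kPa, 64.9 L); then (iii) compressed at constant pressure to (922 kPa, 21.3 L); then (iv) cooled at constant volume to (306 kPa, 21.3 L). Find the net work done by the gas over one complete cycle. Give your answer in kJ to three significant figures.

W_net ≈ -26.9 kJ

Constant-volume legs do no work.
W(i) = (306)(64.9 − 21.3) = 13342 J; W(iii) = (922)(21.3 − 64.9) = -40199 J.
W_net = 13342 − 40199 = -26858 J (the counter-clockwise enclosed area).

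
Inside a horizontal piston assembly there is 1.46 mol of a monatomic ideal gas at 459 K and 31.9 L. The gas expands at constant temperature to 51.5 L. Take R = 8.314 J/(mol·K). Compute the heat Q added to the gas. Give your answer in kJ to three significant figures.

Isothermal ⇒ ΔU = 0, so Q = W = nRT ln(V₂/V₁).
Q = (1.46)(8.314)(459) ln(51.5/31.9) = 5572 × 0.479 = 2669 J.

Q ≈ 2.67 kJ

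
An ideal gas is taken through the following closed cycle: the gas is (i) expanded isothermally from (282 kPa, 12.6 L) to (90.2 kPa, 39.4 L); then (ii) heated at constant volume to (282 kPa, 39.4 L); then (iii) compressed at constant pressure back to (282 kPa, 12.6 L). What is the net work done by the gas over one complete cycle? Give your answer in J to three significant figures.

Leg (i): W = PᵢVᵢ ln(V_f/Vᵢ) = (3553) ln(39.4/12.6) = 4051 J.
Leg (ii): W = 0.
Leg (iii): W = PΔV = (282)(12.6 − 39.4) = -7558 J.
W_net = 4051 − 7558 = -3507 J.

W_net ≈ -3510 J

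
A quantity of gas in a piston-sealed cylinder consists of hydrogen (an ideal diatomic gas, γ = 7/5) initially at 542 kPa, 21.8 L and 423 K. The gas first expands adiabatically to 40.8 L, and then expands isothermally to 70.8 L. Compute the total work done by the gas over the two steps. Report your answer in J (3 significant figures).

Step 1 (adiabatic): W = (P₁V₁ − P₂V₂)/(γ−1) = (11816 − 9195)/0.4 = 6550 J.
After step 1: P = 225.4 kPa, V = 40.8 L, T = 329.2 K.
Step 2 (isothermal): W = P₁V₁ ln(V₂/V₁) = (9195) ln(70.8/40.8) = 5068 J.
W_total = 6550 + 5068 = 11619 J.

W_total ≈ 11600 J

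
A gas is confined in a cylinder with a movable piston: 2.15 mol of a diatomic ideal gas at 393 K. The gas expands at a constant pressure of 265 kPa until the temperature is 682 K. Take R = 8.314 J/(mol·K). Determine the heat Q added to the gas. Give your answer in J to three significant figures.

Q ≈ 18100 J

Isobaric: W = nRΔT = (2.15)(8.314)(289) = 5166 J.
ΔU = nCᵥΔT with Cᵥ = 5R/2: ΔU = (2.15)(20.79)(289) = 12915 J.
Q = ΔU + W = 12915 + 5166 = 18081 J.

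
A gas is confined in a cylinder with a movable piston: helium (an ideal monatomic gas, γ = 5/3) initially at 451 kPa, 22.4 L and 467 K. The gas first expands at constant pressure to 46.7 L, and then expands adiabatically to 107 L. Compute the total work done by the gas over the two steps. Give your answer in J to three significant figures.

W_total ≈ 24400 J

Step 1 (isobaric): W = PΔV = (451 kPa)(46.7 − 22.4 L) = 10959 J.
After step 1: P = 451 kPa, V = 46.7 L, T = 973.6 K.
Step 2 (adiabatic): W = (P₁V₁ − P₂V₂)/(γ−1) = (21062 − 12118)/0.667 = 13415 J.
W_total = 10959 + 13415 = 24374 J.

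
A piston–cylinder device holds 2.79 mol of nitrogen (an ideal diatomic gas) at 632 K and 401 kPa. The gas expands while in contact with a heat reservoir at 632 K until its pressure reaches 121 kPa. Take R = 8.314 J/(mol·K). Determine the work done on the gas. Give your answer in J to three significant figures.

Isothermal process: W = nRT ln(V₂/V₁) = nRT ln(P₁/P₂).
W = (2.79)(8.314)(632) × ln(401/121)
  = 14660 × ln(3.314) = 14660 × 1.198
W_by_gas = 17565 J; work on gas = −W_by = -17565 J.

W ≈ -17600 J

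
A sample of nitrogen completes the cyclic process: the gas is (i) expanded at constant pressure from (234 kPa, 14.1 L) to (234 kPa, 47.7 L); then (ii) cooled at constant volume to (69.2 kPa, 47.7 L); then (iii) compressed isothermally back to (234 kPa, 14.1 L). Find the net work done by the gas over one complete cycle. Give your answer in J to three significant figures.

Leg (i): W = PΔV = (234)(47.7 − 14.1) = 7862 J.
Leg (ii): W = 0.
Leg (iii): W = PᵢVᵢ ln(V_f/Vᵢ) = (3301) ln(14.1/47.7) = -4023 J.
W_net = 7862 − 4023 = 3839 J.

W_net ≈ 3840 J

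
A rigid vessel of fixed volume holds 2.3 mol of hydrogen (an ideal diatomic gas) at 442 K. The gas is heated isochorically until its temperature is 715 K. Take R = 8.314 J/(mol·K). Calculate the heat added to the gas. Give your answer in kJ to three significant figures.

Constant volume ⇒ W = 0, so Q = ΔU = nCᵥΔT with Cᵥ = 5R/2 = 20.79 J/(mol·K).
ΔU = (2.3)(20.79)(715 − 442) = 13051 J.

Q ≈ 13.1 kJ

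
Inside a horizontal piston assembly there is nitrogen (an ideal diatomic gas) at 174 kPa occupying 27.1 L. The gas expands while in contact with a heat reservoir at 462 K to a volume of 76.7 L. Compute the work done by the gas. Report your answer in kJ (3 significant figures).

Isothermal: W = nRT ln(V₂/V₁) = P₁V₁ ln(V₂/V₁).
P₁V₁ = (174 kPa)(27.1 L) = 4715 J.
W = 4715 × ln(76.7/27.1) = 4715 × 1.04
W_by_gas = 4906 J.

W ≈ 4.91 kJ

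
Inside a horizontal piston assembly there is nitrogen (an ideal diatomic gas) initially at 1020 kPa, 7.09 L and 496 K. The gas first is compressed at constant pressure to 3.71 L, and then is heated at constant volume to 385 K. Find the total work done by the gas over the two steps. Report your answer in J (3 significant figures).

W_total ≈ -3450 J

Step 1 (isobaric): W = PΔV = (1020 kPa)(3.71 − 7.09 L) = -3448 J.
Step 2 (isochoric): W = 0 (constant volume).
W_total = -3448 + 0 = -3448 J.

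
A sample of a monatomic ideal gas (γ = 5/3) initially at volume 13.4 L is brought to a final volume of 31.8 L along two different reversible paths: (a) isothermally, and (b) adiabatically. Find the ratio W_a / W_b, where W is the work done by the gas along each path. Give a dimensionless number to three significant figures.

W_a / W_b ≈ 1.32

Path (a) isothermal: W = P₁V₁ ln(V₂/V₁) → W_a/(P₁V₁) = 0.8642.
Path (b) adiabatic: W = P₁V₁(1 − (V₁/V₂)^(γ−1))/(γ−1) → W_b/(P₁V₁) = 0.6569.
W_a / W_b = 0.8642 / 0.6569 = 1.316.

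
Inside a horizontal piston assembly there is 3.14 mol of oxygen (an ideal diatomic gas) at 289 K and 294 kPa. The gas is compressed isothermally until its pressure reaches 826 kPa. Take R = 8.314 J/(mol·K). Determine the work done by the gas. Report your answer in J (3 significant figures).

W ≈ -7790 J

Isothermal process: W = nRT ln(V₂/V₁) = nRT ln(P₁/P₂).
W = (3.14)(8.314)(289) × ln(294/826)
  = 7545 × ln(0.3559) = 7545 × -1.033
W_by_gas = -7794 J.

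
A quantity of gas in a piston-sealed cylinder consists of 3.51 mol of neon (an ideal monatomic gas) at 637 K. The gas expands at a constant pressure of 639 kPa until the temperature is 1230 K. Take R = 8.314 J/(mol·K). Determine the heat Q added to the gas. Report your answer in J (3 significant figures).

Isobaric: W = nRΔT = (3.51)(8.314)(593) = 17305 J.
ΔU = nCᵥΔT with Cᵥ = 3R/2: ΔU = (3.51)(12.47)(593) = 25958 J.
Q = ΔU + W = 25958 + 17305 = 43263 J.

Q ≈ 43300 J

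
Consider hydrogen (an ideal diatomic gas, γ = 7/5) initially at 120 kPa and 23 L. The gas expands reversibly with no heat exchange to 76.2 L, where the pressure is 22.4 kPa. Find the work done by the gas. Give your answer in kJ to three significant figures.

W ≈ 2.63 kJ

Adiabatic: W = (P₁V₁ − P₂V₂)/(γ − 1) with γ = 7/5.
P₁V₁ = 2760 J, P₂V₂ = 1707 J.
W = (2760 − 1707) / 0.4 = 2633 J.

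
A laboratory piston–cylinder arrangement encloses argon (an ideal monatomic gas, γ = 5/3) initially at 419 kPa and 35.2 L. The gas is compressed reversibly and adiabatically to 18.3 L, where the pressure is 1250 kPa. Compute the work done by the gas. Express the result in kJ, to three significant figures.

Adiabatic: W = (P₁V₁ − P₂V₂)/(γ − 1) with γ = 5/3.
P₁V₁ = 14749 J, P₂V₂ = 22875 J.
W = (14749 − 22875) / 0.6667 = -12189 J.

W ≈ -12.2 kJ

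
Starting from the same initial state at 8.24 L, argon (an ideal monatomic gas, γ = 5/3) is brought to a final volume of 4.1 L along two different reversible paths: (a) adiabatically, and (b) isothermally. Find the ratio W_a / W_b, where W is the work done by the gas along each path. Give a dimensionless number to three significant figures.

Path (a) adiabatic: W = P₁V₁(1 − (V₁/V₂)^(γ−1))/(γ−1) → W_a/(P₁V₁) = -0.8888.
Path (b) isothermal: W = P₁V₁ ln(V₂/V₁) → W_b/(P₁V₁) = -0.698.
W_a / W_b = -0.8888 / -0.698 = 1.273.

W_a / W_b ≈ 1.27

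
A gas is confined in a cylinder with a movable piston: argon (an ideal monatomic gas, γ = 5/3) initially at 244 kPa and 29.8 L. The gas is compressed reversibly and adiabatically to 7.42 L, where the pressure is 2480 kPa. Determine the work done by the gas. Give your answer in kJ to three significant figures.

Adiabatic: W = (P₁V₁ − P₂V₂)/(γ − 1) with γ = 5/3.
P₁V₁ = 7271 J, P₂V₂ = 18402 J.
W = (7271 − 18402) / 0.6667 = -16696 J.

W ≈ -16.7 kJ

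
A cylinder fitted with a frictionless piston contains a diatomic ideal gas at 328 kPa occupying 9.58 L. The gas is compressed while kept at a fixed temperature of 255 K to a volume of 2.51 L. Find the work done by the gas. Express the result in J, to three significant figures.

W ≈ -4210 J

Isothermal: W = nRT ln(V₂/V₁) = P₁V₁ ln(V₂/V₁).
P₁V₁ = (328 kPa)(9.58 L) = 3142 J.
W = 3142 × ln(2.51/9.58) = 3142 × -1.339
W_by_gas = -4209 J.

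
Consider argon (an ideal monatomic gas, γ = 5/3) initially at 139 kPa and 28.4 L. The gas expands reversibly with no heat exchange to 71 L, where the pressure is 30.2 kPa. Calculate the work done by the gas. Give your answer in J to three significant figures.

Adiabatic: W = (P₁V₁ − P₂V₂)/(γ − 1) with γ = 5/3.
P₁V₁ = 3948 J, P₂V₂ = 2144 J.
W = (3948 − 2144) / 0.6667 = 2705 J.

W ≈ 2710 J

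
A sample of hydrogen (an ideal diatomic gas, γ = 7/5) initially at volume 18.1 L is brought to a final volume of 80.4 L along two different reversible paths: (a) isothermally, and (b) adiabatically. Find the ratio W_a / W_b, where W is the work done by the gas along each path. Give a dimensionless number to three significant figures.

Path (a) isothermal: W = P₁V₁ ln(V₂/V₁) → W_a/(P₁V₁) = 1.491.
Path (b) adiabatic: W = P₁V₁(1 − (V₁/V₂)^(γ−1))/(γ−1) → W_b/(P₁V₁) = 1.123.
W_a / W_b = 1.491 / 1.123 = 1.328.

W_a / W_b ≈ 1.33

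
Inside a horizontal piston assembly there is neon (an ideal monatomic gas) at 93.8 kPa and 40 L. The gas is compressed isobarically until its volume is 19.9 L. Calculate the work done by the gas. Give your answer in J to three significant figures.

Isobaric: W = P ΔV.
W = (93.8 kPa)(19.9 − 40 L) = (93.8)(-20.1) = -1885 J.

W ≈ -1890 J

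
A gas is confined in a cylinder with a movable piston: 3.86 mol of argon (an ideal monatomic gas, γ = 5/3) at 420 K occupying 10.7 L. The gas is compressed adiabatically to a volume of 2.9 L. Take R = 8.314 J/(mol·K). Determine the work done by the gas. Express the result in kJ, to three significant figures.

Adiabatic: TV^(γ−1) = const with γ = 5/3.
T₂ = T₁ (V₁/V₂)^(γ−1) = 420 × (10.7/2.9)^0.667 = 420 × 2.388 = 1003 K.
W_by = nCᵥ(T₁ − T₂) = (3.86)(12.47)(420 − 1003) = -28058 J.

W ≈ -28.1 kJ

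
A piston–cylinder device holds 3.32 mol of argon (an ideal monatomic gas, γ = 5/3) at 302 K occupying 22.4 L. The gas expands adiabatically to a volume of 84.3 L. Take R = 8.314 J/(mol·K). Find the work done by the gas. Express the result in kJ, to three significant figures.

Adiabatic: TV^(γ−1) = const with γ = 5/3.
T₂ = T₁ (V₁/V₂)^(γ−1) = 302 × (22.4/84.3)^0.667 = 302 × 0.4133 = 124.8 K.
W_by = nCᵥ(T₁ − T₂) = (3.32)(12.47)(302 − 124.8) = 7336 J.

W ≈ 7.34 kJ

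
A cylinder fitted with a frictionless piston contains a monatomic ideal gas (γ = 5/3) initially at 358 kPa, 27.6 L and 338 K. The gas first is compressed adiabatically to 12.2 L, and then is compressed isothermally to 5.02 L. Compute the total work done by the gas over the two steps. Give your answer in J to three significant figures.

W_total ≈ -25800 J

Step 1 (adiabatic): W = (P₁V₁ − P₂V₂)/(γ−1) = (9881 − 17028)/0.667 = -10720 J.
After step 1: P = 1396 kPa, V = 12.2 L, T = 582.5 K.
Step 2 (isothermal): W = P₁V₁ ln(V₂/V₁) = (17028) ln(5.02/12.2) = -15121 J.
W_total = -10720 − 15121 = -25841 J.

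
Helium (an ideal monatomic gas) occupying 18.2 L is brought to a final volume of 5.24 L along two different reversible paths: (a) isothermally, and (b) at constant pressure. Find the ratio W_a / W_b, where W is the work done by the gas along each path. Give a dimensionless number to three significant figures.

W_a / W_b ≈ 1.75

Path (a) isothermal: W = P₁V₁ ln(V₂/V₁) → W_a/(P₁V₁) = -1.245.
Path (b) isobaric: W = P₁(V₂ − V₁) → W_b/(P₁V₁) = -0.7121.
W_a / W_b = -1.245 / -0.7121 = 1.749.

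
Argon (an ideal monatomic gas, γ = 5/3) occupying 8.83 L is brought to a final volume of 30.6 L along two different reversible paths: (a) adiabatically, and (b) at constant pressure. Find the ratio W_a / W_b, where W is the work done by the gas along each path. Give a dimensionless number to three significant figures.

W_a / W_b ≈ 0.343

Path (a) adiabatic: W = P₁V₁(1 − (V₁/V₂)^(γ−1))/(γ−1) → W_a/(P₁V₁) = 0.845.
Path (b) isobaric: W = P₁(V₂ − V₁) → W_b/(P₁V₁) = 2.465.
W_a / W_b = 0.845 / 2.465 = 0.3427.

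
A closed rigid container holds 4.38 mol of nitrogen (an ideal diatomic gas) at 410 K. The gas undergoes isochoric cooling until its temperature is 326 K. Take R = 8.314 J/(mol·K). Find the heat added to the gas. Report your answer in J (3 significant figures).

Constant volume ⇒ W = 0, so Q = ΔU = nCᵥΔT with Cᵥ = 5R/2 = 20.79 J/(mol·K).
ΔU = (4.38)(20.79)(326 − 410) = -7647 J.

Q ≈ -7650 J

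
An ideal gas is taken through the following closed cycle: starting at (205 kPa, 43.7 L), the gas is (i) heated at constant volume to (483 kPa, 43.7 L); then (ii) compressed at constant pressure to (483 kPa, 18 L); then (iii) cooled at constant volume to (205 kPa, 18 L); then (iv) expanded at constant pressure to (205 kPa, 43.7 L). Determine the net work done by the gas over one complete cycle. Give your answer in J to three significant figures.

W_net ≈ -7140 J

Constant-volume legs do no work.
W(ii) = (483)(18 − 43.7) = -12413 J; W(iv) = (205)(43.7 − 18) = 5269 J.
W_net = -12413 + 5269 = -7145 J (the counter-clockwise enclosed area).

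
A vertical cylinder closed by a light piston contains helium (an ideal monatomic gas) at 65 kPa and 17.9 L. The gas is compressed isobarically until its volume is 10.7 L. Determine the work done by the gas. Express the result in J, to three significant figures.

Isobaric: W = P ΔV.
W = (65 kPa)(10.7 − 17.9 L) = (65)(-7.2) = -468 J.

W ≈ -468 J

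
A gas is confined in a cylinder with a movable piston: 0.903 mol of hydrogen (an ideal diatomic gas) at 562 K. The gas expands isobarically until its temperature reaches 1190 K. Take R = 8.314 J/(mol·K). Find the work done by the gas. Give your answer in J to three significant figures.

Isobaric: W = P ΔV = nR ΔT.
W = (0.903)(8.314)(1190 − 562) = 4715 J.

W ≈ 4710 J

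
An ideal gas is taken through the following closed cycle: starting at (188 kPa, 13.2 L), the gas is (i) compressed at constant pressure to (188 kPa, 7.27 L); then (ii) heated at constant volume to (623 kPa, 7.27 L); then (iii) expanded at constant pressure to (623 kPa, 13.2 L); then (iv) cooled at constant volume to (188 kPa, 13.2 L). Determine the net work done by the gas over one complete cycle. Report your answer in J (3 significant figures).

W_net ≈ 2580 J

Constant-volume legs do no work.
W(i) = (188)(7.27 − 13.2) = -1115 J; W(iii) = (623)(13.2 − 7.27) = 3694 J.
W_net = -1115 + 3694 = 2580 J (the clockwise enclosed area).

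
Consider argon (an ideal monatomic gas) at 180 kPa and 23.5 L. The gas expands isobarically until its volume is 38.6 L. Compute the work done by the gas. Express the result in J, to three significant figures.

W ≈ 2720 J

Isobaric: W = P ΔV.
W = (180 kPa)(38.6 − 23.5 L) = (180)(15.1) = 2718 J.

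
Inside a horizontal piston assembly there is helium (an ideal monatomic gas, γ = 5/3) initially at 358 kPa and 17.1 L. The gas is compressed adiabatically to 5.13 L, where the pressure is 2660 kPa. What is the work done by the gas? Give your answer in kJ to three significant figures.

W ≈ -11.3 kJ

Adiabatic: W = (P₁V₁ − P₂V₂)/(γ − 1) with γ = 5/3.
P₁V₁ = 6122 J, P₂V₂ = 13646 J.
W = (6122 − 13646) / 0.6667 = -11286 J.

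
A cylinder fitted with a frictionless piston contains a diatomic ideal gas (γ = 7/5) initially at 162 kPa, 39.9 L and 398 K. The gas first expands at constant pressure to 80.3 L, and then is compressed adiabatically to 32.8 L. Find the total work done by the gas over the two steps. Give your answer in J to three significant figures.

Step 1 (isobaric): W = PΔV = (162 kPa)(80.3 − 39.9 L) = 6545 J.
After step 1: P = 162 kPa, V = 80.3 L, T = 801 K.
Step 2 (adiabatic): W = (P₁V₁ − P₂V₂)/(γ−1) = (13009 − 18611)/0.4 = -14006 J.
W_total = 6545 − 14006 = -7461 J.

W_total ≈ -7460 J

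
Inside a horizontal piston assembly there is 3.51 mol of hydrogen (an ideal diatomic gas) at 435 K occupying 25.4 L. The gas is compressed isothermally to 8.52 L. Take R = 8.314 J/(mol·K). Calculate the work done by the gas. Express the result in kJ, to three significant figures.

W ≈ -13.9 kJ

Isothermal: W = nRT ln(V₂/V₁).
W = (3.51)(8.314)(435) × ln(8.52/25.4)
  = 12694 × -1.092
W_by_gas = -13866 J.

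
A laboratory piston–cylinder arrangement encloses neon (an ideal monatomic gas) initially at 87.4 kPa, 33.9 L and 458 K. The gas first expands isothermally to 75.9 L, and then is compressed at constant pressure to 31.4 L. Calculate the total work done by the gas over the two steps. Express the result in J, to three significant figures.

W_total ≈ 651 J

Step 1 (isothermal): W = P₁V₁ ln(V₂/V₁) = (2963) ln(75.9/33.9) = 2388 J.
After step 1: P = 39.04 kPa, V = 75.9 L, T = 458 K.
Step 2 (isobaric): W = PΔV = (39.04 kPa)(31.4 − 75.9 L) = -1737 J.
W_total = 2388 − 1737 = 651 J.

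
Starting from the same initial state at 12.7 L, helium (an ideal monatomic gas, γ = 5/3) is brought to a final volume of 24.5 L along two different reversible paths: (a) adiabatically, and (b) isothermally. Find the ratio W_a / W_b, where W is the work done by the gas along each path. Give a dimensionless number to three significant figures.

W_a / W_b ≈ 0.810

Path (a) adiabatic: W = P₁V₁(1 − (V₁/V₂)^(γ−1))/(γ−1) → W_a/(P₁V₁) = 0.5321.
Path (b) isothermal: W = P₁V₁ ln(V₂/V₁) → W_b/(P₁V₁) = 0.6571.
W_a / W_b = 0.5321 / 0.6571 = 0.8097.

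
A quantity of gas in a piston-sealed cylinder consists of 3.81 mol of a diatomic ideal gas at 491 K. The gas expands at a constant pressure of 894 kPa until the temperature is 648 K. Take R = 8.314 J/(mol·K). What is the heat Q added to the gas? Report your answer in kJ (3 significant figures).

Isobaric: W = nRΔT = (3.81)(8.314)(157) = 4973 J.
ΔU = nCᵥΔT with Cᵥ = 5R/2: ΔU = (3.81)(20.79)(157) = 12433 J.
Q = ΔU + W = 12433 + 4973 = 17406 J.

Q ≈ 17.4 kJ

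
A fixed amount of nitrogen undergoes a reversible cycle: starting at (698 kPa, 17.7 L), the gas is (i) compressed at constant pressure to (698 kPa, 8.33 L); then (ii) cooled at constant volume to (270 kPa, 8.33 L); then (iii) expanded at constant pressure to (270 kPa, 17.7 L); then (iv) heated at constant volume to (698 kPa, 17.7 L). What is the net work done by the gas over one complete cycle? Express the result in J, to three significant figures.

Constant-volume legs do no work.
W(i) = (698)(8.33 − 17.7) = -6540 J; W(iii) = (270)(17.7 − 8.33) = 2530 J.
W_net = -6540 + 2530 = -4010 J (the counter-clockwise enclosed area).

W_net ≈ -4010 J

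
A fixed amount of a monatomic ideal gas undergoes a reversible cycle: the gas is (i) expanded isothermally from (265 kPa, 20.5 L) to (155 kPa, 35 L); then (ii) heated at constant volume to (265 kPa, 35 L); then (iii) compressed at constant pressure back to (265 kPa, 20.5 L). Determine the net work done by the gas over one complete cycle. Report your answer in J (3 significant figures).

W_net ≈ -937 J

Leg (i): W = PᵢVᵢ ln(V_f/Vᵢ) = (5432) ln(35/20.5) = 2906 J.
Leg (ii): W = 0.
Leg (iii): W = PΔV = (265)(20.5 − 35) = -3842 J.
W_net = 2906 − 3842 = -936.5 J.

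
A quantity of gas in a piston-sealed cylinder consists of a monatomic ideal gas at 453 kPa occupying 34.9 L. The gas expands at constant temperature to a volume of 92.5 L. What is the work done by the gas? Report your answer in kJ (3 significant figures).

W ≈ 15.4 kJ

Isothermal: W = nRT ln(V₂/V₁) = P₁V₁ ln(V₂/V₁).
P₁V₁ = (453 kPa)(34.9 L) = 15810 J.
W = 15810 × ln(92.5/34.9) = 15810 × 0.9747
W_by_gas = 15410 J.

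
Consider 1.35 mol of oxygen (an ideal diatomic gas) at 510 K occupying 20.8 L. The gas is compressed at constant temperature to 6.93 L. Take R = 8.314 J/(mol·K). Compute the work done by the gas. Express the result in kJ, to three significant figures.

Isothermal: W = nRT ln(V₂/V₁).
W = (1.35)(8.314)(510) × ln(6.93/20.8)
  = 5724 × -1.099
W_by_gas = -6291 J.

W ≈ -6.29 kJ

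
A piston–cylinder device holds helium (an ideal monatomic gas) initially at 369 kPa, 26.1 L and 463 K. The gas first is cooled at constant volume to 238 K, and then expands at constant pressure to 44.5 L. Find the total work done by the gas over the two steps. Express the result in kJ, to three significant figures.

Step 1 (isochoric): W = 0 (constant volume).
After step 1: P = 189.7 kPa (V unchanged).
Step 2 (isobaric): W = PΔV = (189.7 kPa)(44.5 − 26.1 L) = 3490 J.
W_total = 0 + 3490 = 3490 J.

W_total ≈ 3.49 kJ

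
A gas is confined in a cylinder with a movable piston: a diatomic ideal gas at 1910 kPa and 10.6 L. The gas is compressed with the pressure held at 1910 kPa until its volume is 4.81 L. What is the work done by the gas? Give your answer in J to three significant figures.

Isobaric: W = P ΔV.
W = (1910 kPa)(4.81 − 10.6 L) = (1910)(-5.79) = -11059 J.

W ≈ -11100 J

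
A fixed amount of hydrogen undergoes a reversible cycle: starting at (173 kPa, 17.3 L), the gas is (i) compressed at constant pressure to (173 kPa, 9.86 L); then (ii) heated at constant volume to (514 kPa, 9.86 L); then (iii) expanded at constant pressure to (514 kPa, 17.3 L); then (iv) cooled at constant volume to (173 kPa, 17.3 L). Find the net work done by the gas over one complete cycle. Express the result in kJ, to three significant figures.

Constant-volume legs do no work.
W(i) = (173)(9.86 − 17.3) = -1287 J; W(iii) = (514)(17.3 − 9.86) = 3824 J.
W_net = -1287 + 3824 = 2537 J (the clockwise enclosed area).

W_net ≈ 2.54 kJ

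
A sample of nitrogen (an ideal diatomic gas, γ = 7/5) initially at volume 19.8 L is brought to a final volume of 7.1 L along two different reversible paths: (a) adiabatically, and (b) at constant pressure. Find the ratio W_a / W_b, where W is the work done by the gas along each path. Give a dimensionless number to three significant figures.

Path (a) adiabatic: W = P₁V₁(1 − (V₁/V₂)^(γ−1))/(γ−1) → W_a/(P₁V₁) = -1.268.
Path (b) isobaric: W = P₁(V₂ − V₁) → W_b/(P₁V₁) = -0.6414.
W_a / W_b = -1.268 / -0.6414 = 1.977.

W_a / W_b ≈ 1.98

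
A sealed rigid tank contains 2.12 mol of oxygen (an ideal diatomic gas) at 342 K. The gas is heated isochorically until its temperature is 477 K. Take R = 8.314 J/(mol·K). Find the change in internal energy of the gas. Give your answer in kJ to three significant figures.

ΔU ≈ 5.95 kJ

Constant volume ⇒ W = 0, so Q = ΔU = nCᵥΔT with Cᵥ = 5R/2 = 20.79 J/(mol·K).
ΔU = (2.12)(20.79)(477 − 342) = 5949 J.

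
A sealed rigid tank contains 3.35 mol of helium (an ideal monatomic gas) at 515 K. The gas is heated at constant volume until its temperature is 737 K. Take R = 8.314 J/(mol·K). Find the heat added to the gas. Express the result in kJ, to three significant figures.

Q ≈ 9.27 kJ

Constant volume ⇒ W = 0, so Q = ΔU = nCᵥΔT with Cᵥ = 3R/2 = 12.47 J/(mol·K).
ΔU = (3.35)(12.47)(737 − 515) = 9275 J.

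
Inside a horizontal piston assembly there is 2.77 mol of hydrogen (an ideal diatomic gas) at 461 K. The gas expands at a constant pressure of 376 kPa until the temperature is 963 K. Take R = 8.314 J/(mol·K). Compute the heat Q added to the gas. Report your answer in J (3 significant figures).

Isobaric: W = nRΔT = (2.77)(8.314)(502) = 11561 J.
ΔU = nCᵥΔT with Cᵥ = 5R/2: ΔU = (2.77)(20.79)(502) = 28902 J.
Q = ΔU + W = 28902 + 11561 = 40463 J.

Q ≈ 40500 J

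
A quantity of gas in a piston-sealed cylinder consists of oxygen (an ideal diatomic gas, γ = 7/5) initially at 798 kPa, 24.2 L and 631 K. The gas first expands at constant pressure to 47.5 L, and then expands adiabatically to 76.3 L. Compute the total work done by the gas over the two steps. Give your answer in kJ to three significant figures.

Step 1 (isobaric): W = PΔV = (798 kPa)(47.5 − 24.2 L) = 18593 J.
After step 1: P = 798 kPa, V = 47.5 L, T = 1239 K.
Step 2 (adiabatic): W = (P₁V₁ − P₂V₂)/(γ−1) = (37905 − 31359)/0.4 = 16365 J.
W_total = 18593 + 16365 = 34958 J.

W_total ≈ 35.0 kJ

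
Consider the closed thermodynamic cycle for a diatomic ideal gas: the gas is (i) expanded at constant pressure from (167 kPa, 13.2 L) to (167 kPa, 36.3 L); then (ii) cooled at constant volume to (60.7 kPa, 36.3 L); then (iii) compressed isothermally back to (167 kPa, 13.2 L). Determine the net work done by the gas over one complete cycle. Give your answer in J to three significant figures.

Leg (i): W = PΔV = (167)(36.3 − 13.2) = 3858 J.
Leg (ii): W = 0.
Leg (iii): W = PᵢVᵢ ln(V_f/Vᵢ) = (2203) ln(13.2/36.3) = -2229 J.
W_net = 3858 − 2229 = 1629 J.

W_net ≈ 1630 J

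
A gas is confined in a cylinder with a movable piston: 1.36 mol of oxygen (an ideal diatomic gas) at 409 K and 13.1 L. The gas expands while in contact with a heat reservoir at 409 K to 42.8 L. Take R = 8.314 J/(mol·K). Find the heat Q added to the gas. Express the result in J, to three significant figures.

Isothermal ⇒ ΔU = 0, so Q = W = nRT ln(V₂/V₁).
Q = (1.36)(8.314)(409) ln(42.8/13.1) = 4625 × 1.184 = 5475 J.

Q ≈ 5480 J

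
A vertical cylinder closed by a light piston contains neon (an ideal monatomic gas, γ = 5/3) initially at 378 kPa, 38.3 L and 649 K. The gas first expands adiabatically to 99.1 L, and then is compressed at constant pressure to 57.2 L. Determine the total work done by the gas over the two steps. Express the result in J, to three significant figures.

W_total ≈ 6950 J

Step 1 (adiabatic): W = (P₁V₁ − P₂V₂)/(γ−1) = (14477 − 7681)/0.667 = 10194 J.
After step 1: P = 77.51 kPa, V = 99.1 L, T = 344.3 K.
Step 2 (isobaric): W = PΔV = (77.51 kPa)(57.2 − 99.1 L) = -3248 J.
W_total = 10194 − 3248 = 6946 J.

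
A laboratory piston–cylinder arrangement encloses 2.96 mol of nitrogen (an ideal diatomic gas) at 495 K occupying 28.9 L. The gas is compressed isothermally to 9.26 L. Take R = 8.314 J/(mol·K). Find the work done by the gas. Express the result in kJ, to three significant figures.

Isothermal: W = nRT ln(V₂/V₁).
W = (2.96)(8.314)(495) × ln(9.26/28.9)
  = 12182 × -1.138
W_by_gas = -13864 J.

W ≈ -13.9 kJ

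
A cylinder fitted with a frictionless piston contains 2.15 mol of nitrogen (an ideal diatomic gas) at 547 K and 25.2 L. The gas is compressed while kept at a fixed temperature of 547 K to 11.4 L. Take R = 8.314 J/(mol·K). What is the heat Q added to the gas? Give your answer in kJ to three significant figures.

Q ≈ -7.76 kJ

Isothermal ⇒ ΔU = 0, so Q = W = nRT ln(V₂/V₁).
Q = (2.15)(8.314)(547) ln(11.4/25.2) = 9778 × -0.7932 = -7756 J.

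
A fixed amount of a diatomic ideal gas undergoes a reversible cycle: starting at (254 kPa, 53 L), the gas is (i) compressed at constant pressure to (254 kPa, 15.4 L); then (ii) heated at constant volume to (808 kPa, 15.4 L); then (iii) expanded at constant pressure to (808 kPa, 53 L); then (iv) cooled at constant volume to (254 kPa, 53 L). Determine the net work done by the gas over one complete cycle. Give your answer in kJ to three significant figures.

W_net ≈ 20.8 kJ

Constant-volume legs do no work.
W(i) = (254)(15.4 − 53) = -9550 J; W(iii) = (808)(53 − 15.4) = 30381 J.
W_net = -9550 + 30381 = 20830 J (the clockwise enclosed area).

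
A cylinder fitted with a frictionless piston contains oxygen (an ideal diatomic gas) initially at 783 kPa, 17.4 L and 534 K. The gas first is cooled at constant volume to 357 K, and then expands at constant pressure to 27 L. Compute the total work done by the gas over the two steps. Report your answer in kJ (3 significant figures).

Step 1 (isochoric): W = 0 (constant volume).
After step 1: P = 523.5 kPa (V unchanged).
Step 2 (isobaric): W = PΔV = (523.5 kPa)(27 − 17.4 L) = 5025 J.
W_total = 0 + 5025 = 5025 J.

W_total ≈ 5.03 kJ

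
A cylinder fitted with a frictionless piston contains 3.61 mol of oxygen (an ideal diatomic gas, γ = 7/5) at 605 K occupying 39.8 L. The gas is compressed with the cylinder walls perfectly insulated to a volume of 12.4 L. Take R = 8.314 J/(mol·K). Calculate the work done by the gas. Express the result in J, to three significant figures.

W ≈ -27000 J

Adiabatic: TV^(γ−1) = const with γ = 7/5.
T₂ = T₁ (V₁/V₂)^(γ−1) = 605 × (39.8/12.4)^0.4 = 605 × 1.594 = 964.6 K.
W_by = nCᵥ(T₁ − T₂) = (3.61)(20.79)(605 − 964.6) = -26981 J.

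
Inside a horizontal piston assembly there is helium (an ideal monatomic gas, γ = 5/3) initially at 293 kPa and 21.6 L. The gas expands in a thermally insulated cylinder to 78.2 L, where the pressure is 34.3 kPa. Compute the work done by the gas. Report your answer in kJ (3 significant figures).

W ≈ 5.47 kJ

Adiabatic: W = (P₁V₁ − P₂V₂)/(γ − 1) with γ = 5/3.
P₁V₁ = 6329 J, P₂V₂ = 2682 J.
W = (6329 − 2682) / 0.6667 = 5470 J.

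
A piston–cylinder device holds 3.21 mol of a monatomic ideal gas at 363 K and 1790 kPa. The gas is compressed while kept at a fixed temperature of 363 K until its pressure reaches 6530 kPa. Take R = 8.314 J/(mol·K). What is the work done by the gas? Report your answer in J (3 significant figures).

W ≈ -12500 J

Isothermal process: W = nRT ln(V₂/V₁) = nRT ln(P₁/P₂).
W = (3.21)(8.314)(363) × ln(1790/6530)
  = 9688 × ln(0.2741) = 9688 × -1.294
W_by_gas = -12538 J.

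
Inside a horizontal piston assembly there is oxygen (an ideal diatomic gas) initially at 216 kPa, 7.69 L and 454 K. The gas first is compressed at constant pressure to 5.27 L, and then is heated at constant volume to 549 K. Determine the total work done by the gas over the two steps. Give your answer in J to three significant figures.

W_total ≈ -523 J

Step 1 (isobaric): W = PΔV = (216 kPa)(5.27 − 7.69 L) = -522.7 J.
Step 2 (isochoric): W = 0 (constant volume).
W_total = -522.7 + 0 = -522.7 J.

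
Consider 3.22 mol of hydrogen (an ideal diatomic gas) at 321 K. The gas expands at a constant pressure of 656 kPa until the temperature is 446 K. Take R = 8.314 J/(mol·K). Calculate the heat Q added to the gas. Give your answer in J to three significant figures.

Q ≈ 11700 J

Isobaric: W = nRΔT = (3.22)(8.314)(125) = 3346 J.
ΔU = nCᵥΔT with Cᵥ = 5R/2: ΔU = (3.22)(20.79)(125) = 8366 J.
Q = ΔU + W = 8366 + 3346 = 11712 J.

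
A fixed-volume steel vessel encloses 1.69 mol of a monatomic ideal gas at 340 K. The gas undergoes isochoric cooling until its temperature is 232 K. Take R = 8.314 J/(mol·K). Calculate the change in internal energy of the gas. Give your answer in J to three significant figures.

Constant volume ⇒ W = 0, so Q = ΔU = nCᵥΔT with Cᵥ = 3R/2 = 12.47 J/(mol·K).
ΔU = (1.69)(12.47)(232 − 340) = -2276 J.

ΔU ≈ -2280 J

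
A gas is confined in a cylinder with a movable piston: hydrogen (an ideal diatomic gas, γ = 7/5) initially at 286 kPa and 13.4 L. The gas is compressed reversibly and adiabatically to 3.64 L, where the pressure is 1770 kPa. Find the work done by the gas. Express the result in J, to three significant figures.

Adiabatic: W = (P₁V₁ − P₂V₂)/(γ − 1) with γ = 7/5.
P₁V₁ = 3832 J, P₂V₂ = 6443 J.
W = (3832 − 6443) / 0.4 = -6526 J.

W ≈ -6530 J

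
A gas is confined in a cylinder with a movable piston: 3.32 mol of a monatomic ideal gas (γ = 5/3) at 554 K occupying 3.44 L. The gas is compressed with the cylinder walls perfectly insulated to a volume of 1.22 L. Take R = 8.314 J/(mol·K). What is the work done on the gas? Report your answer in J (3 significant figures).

W ≈ 22800 J

Adiabatic: TV^(γ−1) = const with γ = 5/3.
T₂ = T₁ (V₁/V₂)^(γ−1) = 554 × (3.44/1.22)^0.667 = 554 × 1.996 = 1106 K.
W_by = nCᵥ(T₁ − T₂) = (3.32)(12.47)(554 − 1106) = -22843 J.
Work on gas = −W_by = 22843 J.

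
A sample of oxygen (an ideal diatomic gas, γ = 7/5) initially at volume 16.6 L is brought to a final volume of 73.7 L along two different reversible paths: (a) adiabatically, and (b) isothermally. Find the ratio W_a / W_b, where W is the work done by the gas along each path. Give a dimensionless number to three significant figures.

Path (a) adiabatic: W = P₁V₁(1 − (V₁/V₂)^(γ−1))/(γ−1) → W_a/(P₁V₁) = 1.123.
Path (b) isothermal: W = P₁V₁ ln(V₂/V₁) → W_b/(P₁V₁) = 1.491.
W_a / W_b = 1.123 / 1.491 = 0.7533.

W_a / W_b ≈ 0.753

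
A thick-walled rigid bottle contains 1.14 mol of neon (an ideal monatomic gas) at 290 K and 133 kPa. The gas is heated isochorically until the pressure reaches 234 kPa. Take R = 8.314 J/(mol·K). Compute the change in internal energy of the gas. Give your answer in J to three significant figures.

Constant volume ⇒ W = 0, so Q = ΔU = nCᵥΔT with Cᵥ = 3R/2 = 12.47 J/(mol·K).
At constant V, T₂/T₁ = P₂/P₁ ⇒ ΔT = T₁(P₂/P₁ − 1) = 290·(234/133 − 1) = 220.2 K.
ΔU = (1.14)(12.47)(220.2) = 3131 J.

ΔU ≈ 3130 J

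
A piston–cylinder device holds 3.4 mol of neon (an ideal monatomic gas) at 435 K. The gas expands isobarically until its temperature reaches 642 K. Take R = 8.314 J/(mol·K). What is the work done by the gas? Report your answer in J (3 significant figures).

W ≈ 5850 J

Isobaric: W = P ΔV = nR ΔT.
W = (3.4)(8.314)(642 − 435) = 5851 J.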